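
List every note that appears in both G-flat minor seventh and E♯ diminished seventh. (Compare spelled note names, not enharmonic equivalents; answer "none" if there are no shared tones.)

none

G-flat minor seventh: G-flat B-double-flat D-flat F-flat
E♯ diminished seventh: E-sharp G-sharp B D
Common to both → none.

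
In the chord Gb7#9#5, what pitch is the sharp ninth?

A

Root of Gb7#9#5 = G♭. The 9th is an augmented 9th: G♭ up an augmented 9th → A.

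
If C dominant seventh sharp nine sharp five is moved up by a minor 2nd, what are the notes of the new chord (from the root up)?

Db F A Cb E

Transposed root: C → Db (minor 2nd up). So we spell Db dominant seventh sharp nine sharp five:
Root: Db
Major 3rd (3rd): F
Augmented 5th (5th): A
Minor 7th (7th): Cb
Augmented 9th (9th): E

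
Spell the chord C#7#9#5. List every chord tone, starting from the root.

Root C#, quality dominant seventh sharp nine sharp five:
Root: C#
Major 3rd (3rd): E#
Augmented 5th (5th): G##
Minor 7th (7th): B
Augmented 9th (9th): D##

C#, E#, G##, B, D##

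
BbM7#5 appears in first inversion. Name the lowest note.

BbM7#5 in root position is Bb–D–F#–A.
First inversion places the third in the bass, which is D.

D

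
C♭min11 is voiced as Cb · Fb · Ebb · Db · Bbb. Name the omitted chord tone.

The full C♭min11 chord is Cb, Ebb, Gb, Bbb, Db, Fb.
Comparing with the voicing, the perfect 5th (5th) — Gb — is absent.

Gb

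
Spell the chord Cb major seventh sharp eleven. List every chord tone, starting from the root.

Cb major seventh sharp eleven: major seventh sharp eleven on C♭.
C♭ — root
E♭ — major 3rd
G♭ — perfect 5th
B♭ — major 7th
F — augmented 11th

C♭  E♭  G♭  B♭  F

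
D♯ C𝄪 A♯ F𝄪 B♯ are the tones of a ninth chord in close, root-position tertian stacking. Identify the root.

B♯

Stacking in thirds gives B♯ – D♯ – F𝄪 – A♯ – C𝄪, so B♯ is the root — B♯ minor ninth.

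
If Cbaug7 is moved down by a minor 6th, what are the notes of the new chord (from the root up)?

Eb, G, B, Db

Transposed root: Cb → Eb (minor 6th down). So we spell Eb augmented seventh:
Root: Eb
Major 3rd (3rd): G
Augmented 5th (5th): B
Minor 7th (7th): Db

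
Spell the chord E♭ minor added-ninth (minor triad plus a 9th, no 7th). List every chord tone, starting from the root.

E♭ minor added-ninth: minor added-ninth on E-flat.
- root: E-flat
- minor 3rd: G-flat
- perfect 5th: B-flat
- major 9th: F

E-flat  G-flat  B-flat  F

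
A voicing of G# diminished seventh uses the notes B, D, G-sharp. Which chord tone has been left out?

F

The full G# diminished seventh chord is G-sharp, B, D, F.
Comparing with the voicing, the diminished 7th (7th) — F — is absent.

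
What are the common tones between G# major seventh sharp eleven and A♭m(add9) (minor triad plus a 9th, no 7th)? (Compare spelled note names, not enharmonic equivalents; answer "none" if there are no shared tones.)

none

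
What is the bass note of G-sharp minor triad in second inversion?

D-sharp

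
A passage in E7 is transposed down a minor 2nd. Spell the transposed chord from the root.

A minor 2nd down from E is D#, so the new chord is D# dominant seventh.
- root: D#
- major 3rd: F##
- perfect 5th: A#
- minor 7th: C#

D# F## A# C#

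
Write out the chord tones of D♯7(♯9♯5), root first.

D# – F## – A## – C# – E##

Root D#, quality dominant seventh sharp nine sharp five:
- root: D#
- major 3rd: F##
- augmented 5th: A##
- minor 7th: C#
- augmented 9th: E##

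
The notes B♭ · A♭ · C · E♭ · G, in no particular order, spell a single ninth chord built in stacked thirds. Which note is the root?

A♭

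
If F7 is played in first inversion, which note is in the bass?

F7 = F–A–C–Eb. First inversion → third in the bass = A.

A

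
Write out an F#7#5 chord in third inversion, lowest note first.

In root position, F#7#5 is F#–A#–C##–E.
Third inversion puts the seventh (E) in the bass.

E  F#  A#  C##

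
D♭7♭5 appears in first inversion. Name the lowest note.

D♭7♭5 in root position is D♭–F–A𝄫–C♭.
First inversion places the third in the bass, which is F.

F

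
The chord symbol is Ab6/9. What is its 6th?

F

Ab6/9 is built on Ab; its 6th is a major 6th above the root.
A sixth above A uses the letter F, and the major 6th above Ab is F.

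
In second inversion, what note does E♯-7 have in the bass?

E♯-7 = E♯–G♯–B♯–D♯. Second inversion → fifth in the bass = B♯.

B♯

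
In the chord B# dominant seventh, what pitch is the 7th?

A#

Root of B# dominant seventh = B#. The 7th is a minor 7th: B# up a minor 7th → A#.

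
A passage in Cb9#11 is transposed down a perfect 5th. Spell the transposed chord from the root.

F♭ – A♭ – C♭ – E𝄫 – G♭ – B♭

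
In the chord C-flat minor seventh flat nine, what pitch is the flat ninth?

D-double-flat

C-flat minor seventh flat nine is built on C-flat; its 9th is a minor 9th above the root.
A second above C uses the letter D, and the minor 9th above C-flat is D-double-flat.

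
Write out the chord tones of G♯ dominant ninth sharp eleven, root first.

G-sharp, B-sharp, D-sharp, F-sharp, A-sharp, C-double-sharp

G♯ dominant ninth sharp eleven is a dominant ninth sharp eleven built on G-sharp.
root → G-sharp
3rd (major 3rd) → B-sharp
5th (perfect 5th) → D-sharp
7th (minor 7th) → F-sharp
9th (major 9th) → A-sharp
11th (augmented 11th) → C-double-sharp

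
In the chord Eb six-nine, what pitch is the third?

Root of Eb six-nine = E-flat. The 3rd is a major 3rd: E-flat up a major 3rd → G.

G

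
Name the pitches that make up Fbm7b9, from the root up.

Fbm7b9: minor seventh flat nine on Fb.
root → Fb
3rd (minor 3rd) → Abb
5th (perfect 5th) → Cb
7th (minor 7th) → Ebb
9th (minor 9th) → Gbb

Fb, Abb, Cb, Ebb, Gbb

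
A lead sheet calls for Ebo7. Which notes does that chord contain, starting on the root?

Eb  Gb  Bbb  Dbb

Ebo7 is a diminished seventh built on Eb.
- root: Eb
- minor 3rd: Gb
- diminished 5th: Bbb
- diminished 7th: Dbb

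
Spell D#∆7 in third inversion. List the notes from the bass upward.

In root position, D#∆7 is D#–F##–A#–C##.
Third inversion puts the seventh (C##) in the bass.

C##, D#, F##, A#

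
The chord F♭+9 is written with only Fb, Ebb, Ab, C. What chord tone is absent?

F♭+9 = Fb, Ab, C, Ebb, Gb. The voicing lacks the 9th (major 9th), Gb.

Gb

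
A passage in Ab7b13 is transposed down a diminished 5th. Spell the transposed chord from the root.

D, F#, A, C, Bb

Ab down a diminished 5th → D. New chord: D dominant seventh flat thirteen.
- root: D
- major 3rd: F#
- perfect 5th: A
- minor 7th: C
- minor 13th: Bb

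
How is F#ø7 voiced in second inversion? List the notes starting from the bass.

In root position, F#ø7 is F♯–A–C–E.
Second inversion puts the fifth (C) in the bass.

C  E  F♯  A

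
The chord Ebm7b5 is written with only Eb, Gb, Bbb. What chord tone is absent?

Db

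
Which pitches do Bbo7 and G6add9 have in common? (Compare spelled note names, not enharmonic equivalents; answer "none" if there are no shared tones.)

none

Bbo7 = Bb, Db, Fb, Abb.
G6add9 = G, B, D, E, A.
Shared: none.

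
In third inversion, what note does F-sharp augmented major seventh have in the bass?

E-sharp

F-sharp augmented major seventh in root position is F-sharp–A-sharp–C-double-sharp–E-sharp.
Third inversion places the seventh in the bass, which is E-sharp.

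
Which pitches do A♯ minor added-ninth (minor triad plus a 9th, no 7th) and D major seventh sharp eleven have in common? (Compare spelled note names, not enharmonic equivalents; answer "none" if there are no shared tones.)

A♯ minor added-ninth = A-sharp, C-sharp, E-sharp, B-sharp.
D major seventh sharp eleven = D, F-sharp, A, C-sharp, G-sharp.
Shared: C-sharp.

C-sharp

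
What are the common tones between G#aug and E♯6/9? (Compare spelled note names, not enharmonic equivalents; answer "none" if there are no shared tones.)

B#

G#aug: G# B# D##
E♯6/9: E# G## B# C## F##
Common to both → B#.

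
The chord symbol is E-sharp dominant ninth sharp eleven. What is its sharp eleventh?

A##

E-sharp dominant ninth sharp eleven is built on E#; its 11th is an augmented 11th above the root.
A fourth above E uses the letter A, and the augmented 11th above E# is A##.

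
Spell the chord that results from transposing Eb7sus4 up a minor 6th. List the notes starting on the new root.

Transposed root: Eb → Cb (minor 6th up). So we spell Cb dominant seventh suspended fourth:
Root: Cb
Perfect 4th (4th): Fb
Perfect 5th (5th): Gb
Minor 7th (7th): Bbb

Cb Fb Gb Bbb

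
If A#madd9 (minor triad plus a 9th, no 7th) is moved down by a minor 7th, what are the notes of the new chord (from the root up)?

B#  D#  F##  C##

Transposed root: A# → B# (minor 7th down). So we spell B# minor added-ninth:
- root: B#
- minor 3rd: D#
- perfect 5th: F##
- major 9th: C##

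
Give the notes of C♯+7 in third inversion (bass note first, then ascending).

B – C# – E# – G##

C♯+7 = C#–E#–G##–B; third inversion → seventh (B) lowest.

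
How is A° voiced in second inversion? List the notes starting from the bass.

A° = A–C–Eb; second inversion → fifth (Eb) lowest.

Eb, A, C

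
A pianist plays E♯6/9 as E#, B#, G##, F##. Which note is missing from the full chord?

C##

The full E♯6/9 chord is E#, G##, B#, C##, F##.
Comparing with the voicing, the major 6th (6th) — C## — is absent.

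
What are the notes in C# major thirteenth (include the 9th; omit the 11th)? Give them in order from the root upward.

Root C#, quality major thirteenth:
Root: C#
Major 3rd (3rd): E#
Perfect 5th (5th): G#
Major 7th (7th): B#
Major 9th (9th): D#
Major 13th (13th): A#

C# – E# – G# – B# – D# – A#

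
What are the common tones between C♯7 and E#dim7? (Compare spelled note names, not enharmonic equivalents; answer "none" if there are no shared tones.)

C♯7: C# E# G# B
E#dim7: E# G# B D
Common to both → E#, G#, B.

E#  G#  B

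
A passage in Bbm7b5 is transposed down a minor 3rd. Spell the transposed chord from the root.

A minor 3rd down from Bb is G, so the new chord is G half-diminished seventh.
G — root
Bb — minor 3rd
Db — diminished 5th
F — minor 7th

G, Bb, Db, F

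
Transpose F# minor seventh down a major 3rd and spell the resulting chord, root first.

D, F, A, C

A major 3rd down from F-sharp is D, so the new chord is D minor seventh.
root → D
3rd (minor 3rd) → F
5th (perfect 5th) → A
7th (minor 7th) → C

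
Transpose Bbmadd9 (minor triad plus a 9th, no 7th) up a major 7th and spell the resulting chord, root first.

A major 7th up from Bb is A, so the new chord is A minor added-ninth.
A — root
C — minor 3rd
E — perfect 5th
B — major 9th

A  C  E  B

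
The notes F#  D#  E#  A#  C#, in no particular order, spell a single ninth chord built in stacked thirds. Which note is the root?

Stacking in thirds gives D# – F# – A# – C# – E#, so D# is the root — D# minor ninth.

D#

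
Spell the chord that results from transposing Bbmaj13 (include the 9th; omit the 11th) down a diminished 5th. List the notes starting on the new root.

E, G#, B, D#, F#, C#

Bb down a diminished 5th → E. New chord: E major thirteenth.
root → E
3rd (major 3rd) → G#
5th (perfect 5th) → B
7th (major 7th) → D#
9th (major 9th) → F#
13th (major 13th) → C#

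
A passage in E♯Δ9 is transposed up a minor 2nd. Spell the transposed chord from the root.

F# – A# – C# – E# – G#

E# up a minor 2nd → F#. New chord: F# major ninth.
- root: F#
- major 3rd: A#
- perfect 5th: C#
- major 7th: E#
- major 9th: G#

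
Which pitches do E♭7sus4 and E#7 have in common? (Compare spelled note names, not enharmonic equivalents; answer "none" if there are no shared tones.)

none

E♭7sus4: Eb Ab Bb Db
E#7: E# G## B# D#
Common to both → none.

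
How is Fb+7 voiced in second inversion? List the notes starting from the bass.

Fb+7 = Fb–Ab–C–Ebb; second inversion → fifth (C) lowest.

C, Ebb, Fb, Ab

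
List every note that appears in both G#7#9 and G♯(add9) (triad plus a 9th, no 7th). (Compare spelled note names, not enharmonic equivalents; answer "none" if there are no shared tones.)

G#, B#, D#

G#7#9 = G#, B#, D#, F#, A##.
G♯(add9) = G#, B#, D#, A#.
Shared: G#, B#, D#.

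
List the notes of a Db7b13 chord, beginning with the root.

Db7b13 is a dominant seventh flat thirteen built on Db.
Db — root
F — major 3rd
Ab — perfect 5th
Cb — minor 7th
Bbb — minor 13th

Db F Ab Cb Bbb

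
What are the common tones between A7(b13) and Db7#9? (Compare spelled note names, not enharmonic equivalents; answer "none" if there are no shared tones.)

E, F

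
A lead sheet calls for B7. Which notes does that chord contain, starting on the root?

B  D#  F#  A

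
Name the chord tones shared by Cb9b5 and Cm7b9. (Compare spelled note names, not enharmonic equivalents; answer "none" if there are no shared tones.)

E♭ – D♭

Cb9b5 = C♭, E♭, G𝄫, B𝄫, D♭.
Cm7b9 = C, E♭, G, B♭, D♭.
Shared: E♭, D♭.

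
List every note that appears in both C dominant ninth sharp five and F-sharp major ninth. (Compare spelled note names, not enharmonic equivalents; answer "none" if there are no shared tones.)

C dominant ninth sharp five = C, E, G-sharp, B-flat, D.
F-sharp major ninth = F-sharp, A-sharp, C-sharp, E-sharp, G-sharp.
Shared: G-sharp.

G-sharp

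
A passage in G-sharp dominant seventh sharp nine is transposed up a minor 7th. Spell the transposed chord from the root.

F♯, A♯, C♯, E, G𝄪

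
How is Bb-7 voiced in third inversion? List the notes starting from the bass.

Bb-7 = Bb–Db–F–Ab; third inversion → seventh (Ab) lowest.

Ab – Bb – Db – F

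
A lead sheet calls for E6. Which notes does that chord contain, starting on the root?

E6 is a major sixth built on E.
- root: E
- major 3rd: G#
- perfect 5th: B
- major 6th: C#

E – G# – B – C#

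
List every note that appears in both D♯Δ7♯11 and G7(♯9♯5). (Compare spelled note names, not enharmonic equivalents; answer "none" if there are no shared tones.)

D#, A#

D♯Δ7♯11 = D#, F##, A#, C##, G##.
G7(♯9♯5) = G, B, D#, F, A#.
Shared: D#, A#.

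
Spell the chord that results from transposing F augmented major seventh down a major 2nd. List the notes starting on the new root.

Eb G B D

Transposed root: F → Eb (major 2nd down). So we spell Eb augmented major seventh:
root → Eb
3rd (major 3rd) → G
5th (augmented 5th) → B
7th (major 7th) → D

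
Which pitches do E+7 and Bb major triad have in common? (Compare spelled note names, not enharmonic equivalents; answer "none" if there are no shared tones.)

D

E+7: E G# B# D
Bb major triad: Bb D F
Common to both → D.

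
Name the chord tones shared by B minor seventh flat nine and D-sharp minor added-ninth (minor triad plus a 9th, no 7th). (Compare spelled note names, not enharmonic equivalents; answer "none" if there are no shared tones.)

B minor seventh flat nine = B, D, F-sharp, A, C.
D-sharp minor added-ninth = D-sharp, F-sharp, A-sharp, E-sharp.
Shared: F-sharp.

F-sharp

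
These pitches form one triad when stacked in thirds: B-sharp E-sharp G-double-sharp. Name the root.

E-sharp

Arranged so that each adjacent pair is a third by letter name: E-sharp – G-double-sharp – B-sharp.
The bottom of that stack, E-sharp, is the root (this is E-sharp major triad).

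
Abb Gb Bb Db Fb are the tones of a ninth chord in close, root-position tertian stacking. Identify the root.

Arranged so that each adjacent pair is a third by letter name: Gb – Bb – Db – Fb – Abb.
The bottom of that stack, Gb, is the root (this is Gb dominant seventh flat nine).

Gb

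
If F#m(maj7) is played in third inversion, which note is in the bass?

E#

F#m(maj7) = F#–A–C#–E#. Third inversion → seventh in the bass = E#.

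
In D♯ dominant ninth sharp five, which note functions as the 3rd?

F𝄪

Root of D♯ dominant ninth sharp five = D♯. The 3rd is a major 3rd: D♯ up a major 3rd → F𝄪.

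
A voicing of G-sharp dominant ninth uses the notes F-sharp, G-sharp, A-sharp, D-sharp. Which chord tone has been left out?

G-sharp dominant ninth = G-sharp, B-sharp, D-sharp, F-sharp, A-sharp. The voicing lacks the 3rd (major 3rd), B-sharp.

B-sharp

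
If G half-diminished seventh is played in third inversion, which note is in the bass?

G half-diminished seventh = G–B-flat–D-flat–F. Third inversion → seventh in the bass = F.

F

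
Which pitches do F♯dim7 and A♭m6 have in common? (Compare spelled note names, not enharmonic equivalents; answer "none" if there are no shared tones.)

Eb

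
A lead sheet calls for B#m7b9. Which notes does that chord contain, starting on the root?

B#m7b9 is a minor seventh flat nine built on B#.
root → B#
3rd (minor 3rd) → D#
5th (perfect 5th) → F##
7th (minor 7th) → A#
9th (minor 9th) → C#

B# – D# – F## – A# – C#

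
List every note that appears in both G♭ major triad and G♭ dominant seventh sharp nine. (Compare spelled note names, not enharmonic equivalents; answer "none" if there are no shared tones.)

G-flat, B-flat, D-flat

G♭ major triad = G-flat, B-flat, D-flat.
G♭ dominant seventh sharp nine = G-flat, B-flat, D-flat, F-flat, A.
Shared: G-flat, B-flat, D-flat.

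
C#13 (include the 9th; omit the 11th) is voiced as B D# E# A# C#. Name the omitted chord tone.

C#13 = C#, E#, G#, B, D#, A#. The voicing lacks the 5th (perfect 5th), G#.

G#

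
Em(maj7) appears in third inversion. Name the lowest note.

Em(maj7) = E–G–B–D♯. Third inversion → seventh in the bass = D♯.

D♯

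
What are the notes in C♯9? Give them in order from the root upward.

C♯, E♯, G♯, B, D♯

Root C♯, quality dominant ninth:
root → C♯
3rd (major 3rd) → E♯
5th (perfect 5th) → G♯
7th (minor 7th) → B
9th (major 9th) → D♯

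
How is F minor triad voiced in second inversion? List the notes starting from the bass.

F minor triad = F–A-flat–C; second inversion → fifth (C) lowest.

C, F, A-flat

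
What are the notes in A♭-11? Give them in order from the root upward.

A♭-11: minor eleventh on A♭.
Root: A♭
Minor 3rd (3rd): C♭
Perfect 5th (5th): E♭
Minor 7th (7th): G♭
Major 9th (9th): B♭
Perfect 11th (11th): D♭

A♭, C♭, E♭, G♭, B♭, D♭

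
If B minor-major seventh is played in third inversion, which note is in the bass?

B minor-major seventh = B–D–F-sharp–A-sharp. Third inversion → seventh in the bass = A-sharp.

A-sharp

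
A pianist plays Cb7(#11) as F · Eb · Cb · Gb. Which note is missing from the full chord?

Cb7(#11) = Cb, Eb, Gb, Bbb, F. The voicing lacks the 7th (minor 7th), Bbb.

Bbb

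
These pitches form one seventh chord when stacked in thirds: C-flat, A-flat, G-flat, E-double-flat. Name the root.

A-flat

Arranged so that each adjacent pair is a third by letter name: A-flat – C-flat – E-double-flat – G-flat.
The bottom of that stack, A-flat, is the root (this is A-flat half-diminished seventh).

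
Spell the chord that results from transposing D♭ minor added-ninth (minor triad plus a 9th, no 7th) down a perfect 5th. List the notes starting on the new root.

Transposed root: Db → Gb (perfect 5th down). So we spell Gb minor added-ninth:
Gb — root
Bbb — minor 3rd
Db — perfect 5th
Ab — major 9th

Gb Bbb Db Ab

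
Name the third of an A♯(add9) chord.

A♯(add9) is built on A♯; its 3rd is a major 3rd above the root.
A third above A uses the letter C, and the major 3rd above A♯ is C𝄪.

C𝄪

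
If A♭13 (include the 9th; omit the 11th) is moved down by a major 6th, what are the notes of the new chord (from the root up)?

Ab down a major 6th → Cb. New chord: Cb dominant thirteenth.
root → Cb
3rd (major 3rd) → Eb
5th (perfect 5th) → Gb
7th (minor 7th) → Bbb
9th (major 9th) → Db
13th (major 13th) → Ab

Cb  Eb  Gb  Bbb  Db  Ab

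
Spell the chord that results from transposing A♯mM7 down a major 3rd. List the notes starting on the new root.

F# A C# E#

A major 3rd down from A# is F#, so the new chord is F# minor-major seventh.
root → F#
3rd (minor 3rd) → A
5th (perfect 5th) → C#
7th (major 7th) → E#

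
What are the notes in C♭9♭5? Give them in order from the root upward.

C♭9♭5 is a dominant ninth flat five built on C♭.
C♭ — root
E♭ — major 3rd
G𝄫 — diminished 5th
B𝄫 — minor 7th
D♭ — major 9th

C♭, E♭, G𝄫, B𝄫, D♭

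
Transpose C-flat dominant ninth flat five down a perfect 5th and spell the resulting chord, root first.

F-flat, A-flat, C-double-flat, E-double-flat, G-flat

Transposed root: C-flat → F-flat (perfect 5th down). So we spell F-flat dominant ninth flat five:
Root: F-flat
Major 3rd (3rd): A-flat
Diminished 5th (5th): C-double-flat
Minor 7th (7th): E-double-flat
Major 9th (9th): G-flat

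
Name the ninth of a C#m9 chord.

D#

C#m9 is built on C#; its 9th is a major 9th above the root.
A second above C uses the letter D, and the major 9th above C# is D#.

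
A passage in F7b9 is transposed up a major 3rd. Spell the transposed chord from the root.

F up a major 3rd → A. New chord: A dominant seventh flat nine.
A — root
C# — major 3rd
E — perfect 5th
G — minor 7th
Bb — minor 9th

A, C#, E, G, Bb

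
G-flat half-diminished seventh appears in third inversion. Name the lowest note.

Fb

G-flat half-diminished seventh = Gb–Bbb–Dbb–Fb. Third inversion → seventh in the bass = Fb.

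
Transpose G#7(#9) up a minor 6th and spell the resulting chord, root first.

E  G#  B  D  F##

G# up a minor 6th → E. New chord: E dominant seventh sharp nine.
root → E
3rd (major 3rd) → G#
5th (perfect 5th) → B
7th (minor 7th) → D
9th (augmented 9th) → F##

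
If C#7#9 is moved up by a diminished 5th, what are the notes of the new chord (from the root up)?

Transposed root: C# → G (diminished 5th up). So we spell G dominant seventh sharp nine:
- root: G
- major 3rd: B
- perfect 5th: D
- minor 7th: F
- augmented 9th: A#

G, B, D, F, A#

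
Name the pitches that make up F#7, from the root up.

F#7 is a dominant seventh built on F#.
F# — root
A# — major 3rd
C# — perfect 5th
E — minor 7th

F#, A#, C#, E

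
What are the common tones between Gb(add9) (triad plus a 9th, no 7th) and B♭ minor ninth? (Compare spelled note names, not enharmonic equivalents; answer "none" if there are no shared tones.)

B♭ D♭ A♭

Gb(add9): G♭ B♭ D♭ A♭
B♭ minor ninth: B♭ D♭ F A♭ C
Common to both → B♭, D♭, A♭.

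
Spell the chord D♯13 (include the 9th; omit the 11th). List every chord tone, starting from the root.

Root D♯, quality dominant thirteenth:
Root: D♯
Major 3rd (3rd): F𝄪
Perfect 5th (5th): A♯
Minor 7th (7th): C♯
Major 9th (9th): E♯
Major 13th (13th): B♯

D♯ F𝄪 A♯ C♯ E♯ B♯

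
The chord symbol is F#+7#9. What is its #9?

G𝄪

Root of F#+7#9 = F♯. The 9th is an augmented 9th: F♯ up an augmented 9th → G𝄪.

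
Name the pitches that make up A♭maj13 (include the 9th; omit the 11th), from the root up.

Root Ab, quality major thirteenth:
- root: Ab
- major 3rd: C
- perfect 5th: Eb
- major 7th: G
- major 9th: Bb
- major 13th: F

Ab  C  Eb  G  Bb  F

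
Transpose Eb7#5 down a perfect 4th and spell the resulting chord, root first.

Bb  D  F#  Ab

Eb down a perfect 4th → Bb. New chord: Bb augmented seventh.
Root: Bb
Major 3rd (3rd): D
Augmented 5th (5th): F#
Minor 7th (7th): Ab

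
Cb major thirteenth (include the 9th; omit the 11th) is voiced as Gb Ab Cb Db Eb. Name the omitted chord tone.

The full Cb major thirteenth chord is Cb, Eb, Gb, Bb, Db, Ab.
Comparing with the voicing, the major 7th (7th) — Bb — is absent.

Bb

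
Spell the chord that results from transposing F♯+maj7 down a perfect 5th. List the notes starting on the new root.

A perfect 5th down from F# is B, so the new chord is B augmented major seventh.
B — root
D# — major 3rd
F## — augmented 5th
A# — major 7th

B – D# – F## – A#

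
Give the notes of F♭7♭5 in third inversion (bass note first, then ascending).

F♭7♭5 = F♭–A♭–C𝄫–E𝄫; third inversion → seventh (E𝄫) lowest.

E𝄫 F♭ A♭ C𝄫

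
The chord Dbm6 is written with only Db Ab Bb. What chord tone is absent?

Dbm6 = Db, Fb, Ab, Bb. The voicing lacks the 3rd (minor 3rd), Fb.

Fb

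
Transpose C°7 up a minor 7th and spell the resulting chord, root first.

C up a minor 7th → B♭. New chord: B♭ diminished seventh.
root → B♭
3rd (minor 3rd) → D♭
5th (diminished 5th) → F♭
7th (diminished 7th) → A𝄫

B♭ – D♭ – F♭ – A𝄫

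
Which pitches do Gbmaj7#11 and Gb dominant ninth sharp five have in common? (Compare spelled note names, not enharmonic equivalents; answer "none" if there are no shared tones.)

Gbmaj7#11: G♭ B♭ D♭ F C
Gb dominant ninth sharp five: G♭ B♭ D F♭ A♭
Common to both → G♭, B♭.

G♭, B♭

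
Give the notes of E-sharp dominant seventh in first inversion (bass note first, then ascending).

In root position, E-sharp dominant seventh is E-sharp–G-double-sharp–B-sharp–D-sharp.
First inversion puts the third (G-double-sharp) in the bass.

G-double-sharp  B-sharp  D-sharp  E-sharp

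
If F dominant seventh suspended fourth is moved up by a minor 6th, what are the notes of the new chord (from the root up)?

Db  Gb  Ab  Cb

A minor 6th up from F is Db, so the new chord is Db dominant seventh suspended fourth.
root → Db
4th (perfect 4th) → Gb
5th (perfect 5th) → Ab
7th (minor 7th) → Cb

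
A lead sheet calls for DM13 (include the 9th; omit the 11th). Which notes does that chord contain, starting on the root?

DM13 is a major thirteenth built on D.
D — root
F♯ — major 3rd
A — perfect 5th
C♯ — major 7th
E — major 9th
B — major 13th

D, F♯, A, C♯, E, B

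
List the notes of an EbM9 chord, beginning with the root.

EbM9 is a major ninth built on Eb.
Eb — root
G — major 3rd
Bb — perfect 5th
D — major 7th
F — major 9th

Eb G Bb D F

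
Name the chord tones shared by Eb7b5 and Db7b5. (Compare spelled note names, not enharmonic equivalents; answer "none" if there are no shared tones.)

Eb7b5 = Eb, G, Bbb, Db.
Db7b5 = Db, F, Abb, Cb.
Shared: Db.

Db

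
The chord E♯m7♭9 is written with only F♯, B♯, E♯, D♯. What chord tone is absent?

G♯

The full E♯m7♭9 chord is E♯, G♯, B♯, D♯, F♯.
Comparing with the voicing, the minor 3rd (3rd) — G♯ — is absent.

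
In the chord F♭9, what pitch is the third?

Root of F♭9 = Fb. The 3rd is a major 3rd: Fb up a major 3rd → Ab.

Ab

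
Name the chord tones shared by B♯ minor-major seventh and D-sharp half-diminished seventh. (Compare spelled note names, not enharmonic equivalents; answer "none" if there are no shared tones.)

D-sharp

B♯ minor-major seventh = B-sharp, D-sharp, F-double-sharp, A-double-sharp.
D-sharp half-diminished seventh = D-sharp, F-sharp, A, C-sharp.
Shared: D-sharp.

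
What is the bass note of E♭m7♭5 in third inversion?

E♭m7♭5 = Eb–Gb–Bbb–Db. Third inversion → seventh in the bass = Db.

Db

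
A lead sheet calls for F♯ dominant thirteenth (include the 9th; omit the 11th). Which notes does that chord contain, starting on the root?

F-sharp A-sharp C-sharp E G-sharp D-sharp

Root F-sharp, quality dominant thirteenth:
- root: F-sharp
- major 3rd: A-sharp
- perfect 5th: C-sharp
- minor 7th: E
- major 9th: G-sharp
- major 13th: D-sharp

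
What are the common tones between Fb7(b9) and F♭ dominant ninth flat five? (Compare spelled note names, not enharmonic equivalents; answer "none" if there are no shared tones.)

Fb7(b9) = Fb, Ab, Cb, Ebb, Gbb.
F♭ dominant ninth flat five = Fb, Ab, Cbb, Ebb, Gb.
Shared: Fb, Ab, Ebb.

Fb, Ab, Ebb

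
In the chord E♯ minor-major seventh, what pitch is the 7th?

D-double-sharp

E♯ minor-major seventh is built on E-sharp; its 7th is a major 7th above the root.
A seventh above E uses the letter D, and the major 7th above E-sharp is D-double-sharp.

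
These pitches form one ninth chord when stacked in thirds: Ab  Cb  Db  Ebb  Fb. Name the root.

Stacking in thirds gives Db – Fb – Ab – Cb – Ebb, so Db is the root — Db minor seventh flat nine.

Db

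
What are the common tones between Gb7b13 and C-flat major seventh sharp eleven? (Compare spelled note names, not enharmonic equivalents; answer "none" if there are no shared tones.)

Gb, Bb

Gb7b13 = Gb, Bb, Db, Fb, Ebb.
C-flat major seventh sharp eleven = Cb, Eb, Gb, Bb, F.
Shared: Gb, Bb.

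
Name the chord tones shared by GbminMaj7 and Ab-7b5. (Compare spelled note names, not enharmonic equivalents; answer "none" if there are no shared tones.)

G♭

GbminMaj7: G♭ B𝄫 D♭ F
Ab-7b5: A♭ C♭ E𝄫 G♭
Common to both → G♭.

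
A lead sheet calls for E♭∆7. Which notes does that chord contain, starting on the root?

Root Eb, quality major seventh:
root → Eb
3rd (major 3rd) → G
5th (perfect 5th) → Bb
7th (major 7th) → D

Eb  G  Bb  D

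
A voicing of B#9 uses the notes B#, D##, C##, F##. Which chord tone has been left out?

The full B#9 chord is B#, D##, F##, A#, C##.
Comparing with the voicing, the minor 7th (7th) — A# — is absent.

A#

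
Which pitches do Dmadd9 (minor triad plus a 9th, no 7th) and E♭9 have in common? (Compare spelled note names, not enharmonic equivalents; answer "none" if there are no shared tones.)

F

Dmadd9 = D, F, A, E.
E♭9 = Eb, G, Bb, Db, F.
Shared: F.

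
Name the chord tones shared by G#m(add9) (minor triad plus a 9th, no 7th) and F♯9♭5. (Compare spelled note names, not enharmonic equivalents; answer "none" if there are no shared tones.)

G#m(add9): G# B D# A#
F♯9♭5: F# A# C E G#
Common to both → G#, A#.

G#, A#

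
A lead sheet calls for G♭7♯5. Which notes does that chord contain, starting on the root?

G♭  B♭  D  F♭

G♭7♯5: augmented seventh on G♭.
root → G♭
3rd (major 3rd) → B♭
5th (augmented 5th) → D
7th (minor 7th) → F♭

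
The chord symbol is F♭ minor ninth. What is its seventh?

Ebb

F♭ minor ninth is built on Fb; its 7th is a minor 7th above the root.
A seventh above F uses the letter E, and the minor 7th above Fb is Ebb.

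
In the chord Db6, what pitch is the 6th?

B♭

Db6 is built on D♭; its 6th is a major 6th above the root.
A sixth above D uses the letter B, and the major 6th above D♭ is B♭.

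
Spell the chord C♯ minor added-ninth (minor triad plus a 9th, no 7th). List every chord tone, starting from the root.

C-sharp, E, G-sharp, D-sharp

C♯ minor added-ninth: minor added-ninth on C-sharp.
Root: C-sharp
Minor 3rd (3rd): E
Perfect 5th (5th): G-sharp
Major 9th (9th): D-sharp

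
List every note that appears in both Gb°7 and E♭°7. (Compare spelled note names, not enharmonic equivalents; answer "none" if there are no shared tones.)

Gb°7 = Gb, Bbb, Dbb, Fbb.
E♭°7 = Eb, Gb, Bbb, Dbb.
Shared: Gb, Bbb, Dbb.

Gb, Bbb, Dbb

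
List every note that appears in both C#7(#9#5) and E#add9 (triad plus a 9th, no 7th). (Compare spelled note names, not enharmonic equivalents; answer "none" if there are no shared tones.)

C#7(#9#5): C♯ E♯ G𝄪 B D𝄪
E#add9: E♯ G𝄪 B♯ F𝄪
Common to both → E♯, G𝄪.

E♯, G𝄪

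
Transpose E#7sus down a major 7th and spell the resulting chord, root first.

E# down a major 7th → F#. New chord: F# dominant seventh suspended fourth.
- root: F#
- perfect 4th: B
- perfect 5th: C#
- minor 7th: E

F# B C# E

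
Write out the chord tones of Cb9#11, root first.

Cb  Eb  Gb  Bbb  Db  F

Root Cb, quality dominant ninth sharp eleven:
root → Cb
3rd (major 3rd) → Eb
5th (perfect 5th) → Gb
7th (minor 7th) → Bbb
9th (major 9th) → Db
11th (augmented 11th) → F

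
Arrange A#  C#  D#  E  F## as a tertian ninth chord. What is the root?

D#

Arranged so that each adjacent pair is a third by letter name: D# – F## – A# – C# – E.
The bottom of that stack, D#, is the root (this is D# dominant seventh flat nine).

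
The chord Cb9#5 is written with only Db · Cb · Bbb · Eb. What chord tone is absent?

The full Cb9#5 chord is Cb, Eb, G, Bbb, Db.
Comparing with the voicing, the augmented 5th (5th) — G — is absent.

G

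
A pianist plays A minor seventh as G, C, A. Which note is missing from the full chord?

E

A minor seventh = A, C, E, G. The voicing lacks the 5th (perfect 5th), E.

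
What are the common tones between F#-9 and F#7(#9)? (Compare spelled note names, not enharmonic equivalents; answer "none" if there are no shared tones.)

F# C# E

F#-9: F# A C# E G#
F#7(#9): F# A# C# E G##
Common to both → F#, C#, E.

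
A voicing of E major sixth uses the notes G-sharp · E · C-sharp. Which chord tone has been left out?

The full E major sixth chord is E, G-sharp, B, C-sharp.
Comparing with the voicing, the perfect 5th (5th) — B — is absent.

B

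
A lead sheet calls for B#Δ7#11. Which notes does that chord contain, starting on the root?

B#, D##, F##, A##, E##

B#Δ7#11: major seventh sharp eleven on B#.
Root: B#
Major 3rd (3rd): D##
Perfect 5th (5th): F##
Major 7th (7th): A##
Augmented 11th (11th): E##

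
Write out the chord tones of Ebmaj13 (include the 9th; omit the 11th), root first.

Eb, G, Bb, D, F, C

Root Eb, quality major thirteenth:
Root: Eb
Major 3rd (3rd): G
Perfect 5th (5th): Bb
Major 7th (7th): D
Major 9th (9th): F
Major 13th (13th): C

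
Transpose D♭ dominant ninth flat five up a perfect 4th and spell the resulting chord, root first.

A perfect 4th up from Db is Gb, so the new chord is Gb dominant ninth flat five.
root → Gb
3rd (major 3rd) → Bb
5th (diminished 5th) → Dbb
7th (minor 7th) → Fb
9th (major 9th) → Ab

Gb, Bb, Dbb, Fb, Ab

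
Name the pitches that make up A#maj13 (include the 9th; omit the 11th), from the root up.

A#maj13: major thirteenth on A#.
- root: A#
- major 3rd: C##
- perfect 5th: E#
- major 7th: G##
- major 9th: B#
- major 13th: F##

A#  C##  E#  G##  B#  F##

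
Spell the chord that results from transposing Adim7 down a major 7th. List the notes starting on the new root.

Bb  Db  Fb  Abb

Transposed root: A → Bb (major 7th down). So we spell Bb diminished seventh:
Root: Bb
Minor 3rd (3rd): Db
Diminished 5th (5th): Fb
Diminished 7th (7th): Abb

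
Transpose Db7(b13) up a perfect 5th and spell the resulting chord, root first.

Transposed root: Db → Ab (perfect 5th up). So we spell Ab dominant seventh flat thirteen:
- root: Ab
- major 3rd: C
- perfect 5th: Eb
- minor 7th: Gb
- minor 13th: Fb

Ab, C, Eb, Gb, Fb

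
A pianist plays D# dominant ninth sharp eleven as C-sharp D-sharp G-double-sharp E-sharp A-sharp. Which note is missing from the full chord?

D# dominant ninth sharp eleven = D-sharp, F-double-sharp, A-sharp, C-sharp, E-sharp, G-double-sharp. The voicing lacks the 3rd (major 3rd), F-double-sharp.

F-double-sharp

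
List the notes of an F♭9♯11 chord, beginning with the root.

F♭ – A♭ – C♭ – E𝄫 – G♭ – B♭

Root F♭, quality dominant ninth sharp eleven:
F♭ — root
A♭ — major 3rd
C♭ — perfect 5th
E𝄫 — minor 7th
G♭ — major 9th
B♭ — augmented 11th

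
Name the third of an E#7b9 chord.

G𝄪

Root of E#7b9 = E♯. The 3rd is a major 3rd: E♯ up a major 3rd → G𝄪.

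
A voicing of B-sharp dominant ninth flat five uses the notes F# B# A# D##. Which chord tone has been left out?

B-sharp dominant ninth flat five = B#, D##, F#, A#, C##. The voicing lacks the 9th (major 9th), C##.

C##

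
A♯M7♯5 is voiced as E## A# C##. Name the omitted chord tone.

G##

The full A♯M7♯5 chord is A#, C##, E##, G##.
Comparing with the voicing, the major 7th (7th) — G## — is absent.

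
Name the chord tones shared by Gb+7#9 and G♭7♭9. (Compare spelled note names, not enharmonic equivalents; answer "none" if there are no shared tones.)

Gb+7#9 = Gb, Bb, D, Fb, A.
G♭7♭9 = Gb, Bb, Db, Fb, Abb.
Shared: Gb, Bb, Fb.

Gb, Bb, Fb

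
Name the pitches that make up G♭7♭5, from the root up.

G♭7♭5 is a dominant seventh flat five built on Gb.
Root: Gb
Major 3rd (3rd): Bb
Diminished 5th (5th): Dbb
Minor 7th (7th): Fb

Gb – Bb – Dbb – Fb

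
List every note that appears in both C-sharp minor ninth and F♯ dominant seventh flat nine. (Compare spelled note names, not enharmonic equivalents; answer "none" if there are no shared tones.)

C# – E

C-sharp minor ninth = C#, E, G#, B, D#.
F♯ dominant seventh flat nine = F#, A#, C#, E, G.
Shared: C#, E.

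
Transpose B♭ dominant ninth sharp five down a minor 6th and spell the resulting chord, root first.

D, F-sharp, A-sharp, C, E

A minor 6th down from B-flat is D, so the new chord is D dominant ninth sharp five.
Root: D
Major 3rd (3rd): F-sharp
Augmented 5th (5th): A-sharp
Minor 7th (7th): C
Major 9th (9th): E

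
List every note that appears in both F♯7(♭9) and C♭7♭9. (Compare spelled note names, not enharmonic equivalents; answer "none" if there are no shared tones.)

F♯7(♭9) = F#, A#, C#, E, G.
C♭7♭9 = Cb, Eb, Gb, Bbb, Dbb.
Shared: none.

none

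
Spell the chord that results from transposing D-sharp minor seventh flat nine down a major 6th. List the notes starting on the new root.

F-sharp – A – C-sharp – E – G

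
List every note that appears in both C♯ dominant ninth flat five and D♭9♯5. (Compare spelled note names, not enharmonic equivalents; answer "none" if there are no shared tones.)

none

C♯ dominant ninth flat five: C# E# G B D#
D♭9♯5: Db F A Cb Eb
Common to both → none.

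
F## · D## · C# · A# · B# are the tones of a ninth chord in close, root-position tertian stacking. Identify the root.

B#

Arranged so that each adjacent pair is a third by letter name: B# – D## – F## – A# – C#.
The bottom of that stack, B#, is the root (this is B# dominant seventh flat nine).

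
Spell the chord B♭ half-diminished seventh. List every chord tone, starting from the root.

B♭ half-diminished seventh: half-diminished seventh on Bb.
root → Bb
3rd (minor 3rd) → Db
5th (diminished 5th) → Fb
7th (minor 7th) → Ab

Bb, Db, Fb, Ab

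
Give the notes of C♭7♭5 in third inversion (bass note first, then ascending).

Bbb, Cb, Eb, Gbb

In root position, C♭7♭5 is Cb–Eb–Gbb–Bbb.
Third inversion puts the seventh (Bbb) in the bass.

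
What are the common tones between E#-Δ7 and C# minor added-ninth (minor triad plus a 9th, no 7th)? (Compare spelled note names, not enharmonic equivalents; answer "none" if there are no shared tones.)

E#-Δ7 = E#, G#, B#, D##.
C# minor added-ninth = C#, E, G#, D#.
Shared: G#.

G#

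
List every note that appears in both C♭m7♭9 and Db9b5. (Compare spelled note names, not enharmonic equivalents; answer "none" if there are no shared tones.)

C♭m7♭9 = Cb, Ebb, Gb, Bbb, Dbb.
Db9b5 = Db, F, Abb, Cb, Eb.
Shared: Cb.

Cb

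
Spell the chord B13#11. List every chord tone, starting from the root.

B13#11: dominant thirteenth sharp eleven on B.
- root: B
- major 3rd: D♯
- perfect 5th: F♯
- minor 7th: A
- major 9th: C♯
- augmented 11th: E♯
- major 13th: G♯

B D♯ F♯ A C♯ E♯ G♯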